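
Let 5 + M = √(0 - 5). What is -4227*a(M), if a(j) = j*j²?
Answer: 211350 - 295890*I*√5 ≈ 2.1135e+5 - 6.6163e+5*I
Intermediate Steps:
M = -5 + I*√5 (M = -5 + √(0 - 5) = -5 + √(-5) = -5 + I*√5 ≈ -5.0 + 2.2361*I)
a(j) = j³
-4227*a(M) = -4227*(-5 + I*√5)³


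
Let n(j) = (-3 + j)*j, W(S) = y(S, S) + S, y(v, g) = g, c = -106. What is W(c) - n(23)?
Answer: -672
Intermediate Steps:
W(S) = 2*S (W(S) = S + S = 2*S)
n(j) = j*(-3 + j)
W(c) - n(23) = 2*(-106) - 23*(-3 + 23) = -212 - 23*20 = -212 - 1*460 = -212 - 460 = -672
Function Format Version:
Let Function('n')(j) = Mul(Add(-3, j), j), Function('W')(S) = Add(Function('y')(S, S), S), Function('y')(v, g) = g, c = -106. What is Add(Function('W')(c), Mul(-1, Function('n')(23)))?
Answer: -672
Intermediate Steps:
Function('W')(S) = Mul(2, S) (Function('W')(S) = Add(S, S) = Mul(2, S))
Function('n')(j) = Mul(j, Add(-3, j))
Add(Function('W')(c), Mul(-1, Function('n')(23))) = Add(Mul(2, -106), Mul(-1, Mul(23, Add(-3, 23)))) = Add(-212, Mul(-1, Mul(23, 20))) = Add(-212, Mul(-1, 460)) = Add(-212, -460) = -672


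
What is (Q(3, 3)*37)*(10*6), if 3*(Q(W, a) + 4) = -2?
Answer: -10360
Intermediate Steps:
Q(W, a) = -14/3 (Q(W, a) = -4 + (⅓)*(-2) = -4 - ⅔ = -14/3)
(Q(3, 3)*37)*(10*6) = (-14/3*37)*(10*6) = -518/3*60 = -10360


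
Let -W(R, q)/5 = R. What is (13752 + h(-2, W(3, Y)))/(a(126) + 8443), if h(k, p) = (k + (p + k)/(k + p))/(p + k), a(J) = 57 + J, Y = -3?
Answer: 233785/146642 ≈ 1.5943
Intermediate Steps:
W(R, q) = -5*R
h(k, p) = (1 + k)/(k + p) (h(k, p) = (k + (k + p)/(k + p))/(k + p) = (k + 1)/(k + p) = (1 + k)/(k + p))
(13752 + h(-2, W(3, Y)))/(a(126) + 8443) = (13752 + (1 - 2)/(-2 - 5*3))/((57 + 126) + 8443) = (13752 - 1/(-2 - 15))/(183 + 8443) = (13752 - 1/(-17))/8626 = (13752 - 1/17*(-1))*(1/8626) = (13752 + 1/17)*(1/8626) = (233785/17)*(1/8626) = 233785/146642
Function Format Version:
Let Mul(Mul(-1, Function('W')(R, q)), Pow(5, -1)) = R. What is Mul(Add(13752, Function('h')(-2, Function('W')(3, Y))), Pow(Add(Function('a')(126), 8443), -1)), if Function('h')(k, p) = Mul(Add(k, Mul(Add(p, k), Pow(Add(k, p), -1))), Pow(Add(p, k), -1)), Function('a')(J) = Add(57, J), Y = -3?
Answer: Rational(233785, 146642) ≈ 1.5943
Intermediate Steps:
Function('W')(R, q) = Mul(-5, R)
Function('h')(k, p) = Mul(Pow(Add(k, p), -1), Add(1, k)) (Function('h')(k, p) = Mul(Add(k, Mul(Add(k, p), Pow(Add(k, p), -1))), Pow(Add(k, p), -1)) = Mul(Add(k, 1), Pow(Add(k, p), -1)) = Mul(Add(1, k), Pow(Add(k, p), -1)) = Mul(Pow(Add(k, p), -1), Add(1, k)))
Mul(Add(13752, Function('h')(-2, Function('W')(3, Y))), Pow(Add(Function('a')(126), 8443), -1)) = Mul(Add(13752, Mul(Pow(Add(-2, Mul(-5, 3)), -1), Add(1, -2))), Pow(Add(Add(57, 126), 8443), -1)) = Mul(Add(13752, Mul(Pow(Add(-2, -15), -1), -1)), Pow(Add(183, 8443), -1)) = Mul(Add(13752, Mul(Pow(-17, -1), -1)), Pow(8626, -1)) = Mul(Add(13752, Mul(Rational(-1, 17), -1)), Rational(1, 8626)) = Mul(Add(13752, Rational(1, 17)), Rational(1, 8626)) = Mul(Rational(233785, 17), Rational(1, 8626)) = Rational(233785, 146642)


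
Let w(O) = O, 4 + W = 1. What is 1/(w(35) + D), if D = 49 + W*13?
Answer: 1/45 ≈ 0.022222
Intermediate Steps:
W = -3 (W = -4 + 1 = -3)
D = 10 (D = 49 - 3*13 = 49 - 39 = 10)
1/(w(35) + D) = 1/(35 + 10) = 1/45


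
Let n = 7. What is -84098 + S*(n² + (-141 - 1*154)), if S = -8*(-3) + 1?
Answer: -90248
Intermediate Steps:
S = 25 (S = 24 + 1 = 25)
-84098 + S*(n² + (-141 - 1*154)) = -84098 + 25*(7² + (-141 - 1*154)) = -84098 + 25*(49 + (-141 - 154)) = -84098 + 25*(49 - 295) = -84098 + 25*(-246) = -84098 - 6150 = -90248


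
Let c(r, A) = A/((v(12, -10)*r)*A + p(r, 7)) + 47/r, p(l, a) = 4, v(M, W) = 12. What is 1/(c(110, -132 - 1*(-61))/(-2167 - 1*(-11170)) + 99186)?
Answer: 46404883140/4602714741330271 ≈ 1.0082e-5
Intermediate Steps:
c(r, A) = 47/r + A/(4 + 12*A*r) (c(r, A) = A/((12*r)*A + 4) + 47/r = A/(12*A*r + 4) + 47/r = A/(4 + 12*A*r) + 47/r = 47/r + A/(4 + 12*A*r))
1/(c(110, -132 - 1*(-61))/(-2167 - 1*(-11170)) + 99186) = 1/(((1/4)*(188 + 565*(-132 - 1*(-61))*110)/(110*(1 + 3*(-132 - 1*(-61))*110)))/(-2167 - 1*(-11170)) + 99186) = 1/(((1/4)*(1/110)*(188 + 565*(-132 + 61)*110)/(1 + 3*(-132 + 61)*110))/(-2167 + 11170) + 99186) = 1/(((1/4)*(1/110)*(188 + 565*(-71)*110)/(1 + 3*(-71)*110))/9003 + 99186) = 1/(((1/4)*(1/110)*(188 - 4412650)/(1 - 23430))*(1/9003) + 99186) = 1/(((1/4)*(1/110)*(-4412462)/(-23429))*(1/9003) + 99186) = 1/(((1/4)*(1/110)*(-1/23429)*(-4412462))*(1/9003) + 99186) = 1/((2206231/5154380)*(1/9003) + 99186) = 1/(2206231/46404883140 + 99186) = 1/(4602714741330271/46404883140) = 46404883140/4602714741330271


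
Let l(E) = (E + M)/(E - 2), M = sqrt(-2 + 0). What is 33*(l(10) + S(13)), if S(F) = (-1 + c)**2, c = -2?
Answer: 1353/4 + 33*I*sqrt(2)/8 ≈ 338.25 + 5.8336*I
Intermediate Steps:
M = I*sqrt(2) (M = sqrt(-2) = I*sqrt(2) ≈ 1.4142*I)
l(E) = (E + I*sqrt(2))/(-2 + E) (l(E) = (E + I*sqrt(2))/(E - 2) = (E + I*sqrt(2))/(-2 + E))
S(F) = 9 (S(F) = (-1 - 2)**2 = (-3)**2 = 9)
33*(l(10) + S(13)) = 33*((10 + I*sqrt(2))/(-2 + 10) + 9) = 33*((10 + I*sqrt(2))/8 + 9) = 33*((5/4 + I*sqrt(2)/8) + 9) = 33*(41/4 + I*sqrt(2)/8) = 1353/4 + 33*I*sqrt(2)/8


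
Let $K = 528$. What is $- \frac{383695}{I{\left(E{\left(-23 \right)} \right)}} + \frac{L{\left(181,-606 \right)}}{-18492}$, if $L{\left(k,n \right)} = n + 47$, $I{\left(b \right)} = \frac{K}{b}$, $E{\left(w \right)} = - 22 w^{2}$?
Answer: $\frac{312783944473}{36984} \approx 8.4573 \cdot 10^{6}$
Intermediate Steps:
$I{\left(b \right)} = \frac{528}{b}$
$L{\left(k,n \right)} = 47 + n$
$- \frac{383695}{I{\left(E{\left(-23 \right)} \right)}} + \frac{L{\left(181,-606 \right)}}{-18492} = - \frac{383695}{528 \frac{1}{\left(-22\right) \left(-23\right)^{2}}} + \frac{47 - 606}{-18492} = - \frac{383695}{528 \frac{1}{\left(-22\right) 529}} - - \frac{559}{18492} = - \frac{383695}{528 \frac{1}{-11638}} + \frac{559}{18492} = - \frac{383695}{528 \left(- \frac{1}{11638}\right)} + \frac{559}{18492} = - \frac{383695}{- \frac{24}{529}} + \frac{559}{18492} = \left(-383695\right) \left(- \frac{529}{24}\right) + \frac{559}{18492} = \frac{202974655}{24} + \frac{559}{18492} = \frac{312783944473}{36984}$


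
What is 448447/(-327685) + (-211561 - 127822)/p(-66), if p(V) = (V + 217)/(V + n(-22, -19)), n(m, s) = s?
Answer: 9452843344678/49480435 ≈ 1.9104e+5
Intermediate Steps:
p(V) = (217 + V)/(-19 + V) (p(V) = (V + 217)/(V - 19) = (217 + V)/(-19 + V))
448447/(-327685) + (-211561 - 127822)/p(-66) = 448447/(-327685) + (-211561 - 127822)/(((217 - 66)/(-19 - 66))) = 448447*(-1/327685) - 339383/(151/(-85)) = -448447/327685 - 339383/((-1/85*151)) = -448447/327685 - 339383/(-151/85) = -448447/327685 - 339383*(-85/151) = -448447/327685 + 28847555/151 = 9452843344678/49480435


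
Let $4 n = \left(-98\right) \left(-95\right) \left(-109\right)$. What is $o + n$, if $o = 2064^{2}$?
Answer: $\frac{8012797}{2} \approx 4.0064 \cdot 10^{6}$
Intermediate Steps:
$o = 4260096$
$n = - \frac{507395}{2}$ ($n = \frac{\left(-98\right) \left(-95\right) \left(-109\right)}{4} = \frac{9310 \left(-109\right)}{4} = \frac{1}{4} \left(-1014790\right) = - \frac{507395}{2} \approx -2.537 \cdot 10^{5}$)
$o + n = 4260096 - \frac{507395}{2} = \frac{8012797}{2}$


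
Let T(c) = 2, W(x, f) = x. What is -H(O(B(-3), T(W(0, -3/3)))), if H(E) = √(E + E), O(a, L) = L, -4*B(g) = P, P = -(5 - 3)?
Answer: -2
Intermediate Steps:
P = -2 (P = -1*2 = -2)
B(g) = ½ (B(g) = -¼*(-2) = ½)
H(E) = √2*√E (H(E) = √(2*E) = √2*√E)
-H(O(B(-3), T(W(0, -3/3)))) = -√2*√2 = -1*2 = -2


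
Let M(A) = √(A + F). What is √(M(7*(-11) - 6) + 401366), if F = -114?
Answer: √(401366 + I*√197) ≈ 633.53 + 0.01*I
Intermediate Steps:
M(A) = √(-114 + A) (M(A) = √(A - 114) = √(-114 + A))
√(M(7*(-11) - 6) + 401366) = √(√(-114 + (7*(-11) - 6)) + 401366) = √(√(-114 + (-77 - 6)) + 401366) = √(√(-114 - 83) + 401366) = √(√(-197) + 401366) = √(I*√197 + 401366) = √(401366 + I*√197)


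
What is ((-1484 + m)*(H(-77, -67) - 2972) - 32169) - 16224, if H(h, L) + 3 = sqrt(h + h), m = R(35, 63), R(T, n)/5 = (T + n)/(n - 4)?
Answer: 256166163/59 - 87066*I*sqrt(154)/59 ≈ 4.3418e+6 - 18313.0*I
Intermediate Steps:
R(T, n) = 5*(T + n)/(-4 + n) (R(T, n) = 5*((T + n)/(n - 4)) = 5*((T + n)/(-4 + n)) = 5*(T + n)/(-4 + n))
m = 490/59 (m = 5*(35 + 63)/(-4 + 63) = 5*98/59 = 5*(1/59)*98 = 490/59 ≈ 8.3051)
H(h, L) = -3 + sqrt(2)*sqrt(h) (H(h, L) = -3 + sqrt(h + h) = -3 + sqrt(2*h) = -3 + sqrt(2)*sqrt(h))
((-1484 + m)*(H(-77, -67) - 2972) - 32169) - 16224 = ((-1484 + 490/59)*((-3 + sqrt(2)*sqrt(-77)) - 2972) - 32169) - 16224 = (-87066*((-3 + sqrt(2)*(I*sqrt(77))) - 2972)/59 - 32169) - 16224 = (-87066*((-3 + I*sqrt(154)) - 2972)/59 - 32169) - 16224 = (-87066*(-2975 + I*sqrt(154))/59 - 32169) - 16224 = ((259021350/59 - 87066*I*sqrt(154)/59) - 32169) - 16224 = (257123379/59 - 87066*I*sqrt(154)/59) - 16224 = 256166163/59 - 87066*I*sqrt(154)/59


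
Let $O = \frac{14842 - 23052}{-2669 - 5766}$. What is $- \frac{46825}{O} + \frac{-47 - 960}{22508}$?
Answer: $- \frac{888996770597}{18479068} \approx -48108.0$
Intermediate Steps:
$O = \frac{1642}{1687}$ ($O = - \frac{8210}{-8435} = \left(-8210\right) \left(- \frac{1}{8435}\right) = \frac{1642}{1687} \approx 0.97333$)
$- \frac{46825}{O} + \frac{-47 - 960}{22508} = - \frac{46825}{\frac{1642}{1687}} + \frac{-47 - 960}{22508} = \left(-46825\right) \frac{1687}{1642} + \left(-47 - 960\right) \frac{1}{22508} = - \frac{78993775}{1642} - \frac{1007}{22508} = - \frac{888996770597}{18479068}$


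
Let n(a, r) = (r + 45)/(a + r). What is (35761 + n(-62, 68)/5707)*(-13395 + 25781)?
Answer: 7583503607075/17121 ≈ 4.4294e+8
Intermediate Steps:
n(a, r) = (45 + r)/(a + r)
(35761 + n(-62, 68)/5707)*(-13395 + 25781) = (35761 + ((45 + 68)/(-62 + 68))/5707)*(-13395 + 25781) = (35761 + (113/6)*(1/5707))*12386 = (35761 + 113/34242)*12386 = (1224528275/34242)*12386 = 7583503607075/17121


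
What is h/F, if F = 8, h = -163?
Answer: -163/8 ≈ -20.375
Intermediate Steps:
h/F = -163/8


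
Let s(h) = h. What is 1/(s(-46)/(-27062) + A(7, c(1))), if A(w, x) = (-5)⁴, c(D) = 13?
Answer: 13531/8456898 ≈ 0.0016000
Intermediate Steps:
A(w, x) = 625
1/(s(-46)/(-27062) + A(7, c(1))) = 1/(-46/(-27062) + 625) = 1/(-46*(-1/27062) + 625) = 1/(23/13531 + 625) = 1/(8456898/13531) = 13531/8456898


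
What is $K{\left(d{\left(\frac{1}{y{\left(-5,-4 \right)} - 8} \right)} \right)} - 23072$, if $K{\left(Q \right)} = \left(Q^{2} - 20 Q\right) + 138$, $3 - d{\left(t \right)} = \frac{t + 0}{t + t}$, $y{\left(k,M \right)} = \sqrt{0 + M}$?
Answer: $- \frac{91911}{4} \approx -22978.0$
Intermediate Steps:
$y{\left(k,M \right)} = \sqrt{M}$
$d{\left(t \right)} = \frac{5}{2}$ ($d{\left(t \right)} = 3 - \frac{t + 0}{t + t} = 3 - \frac{t}{2 t} = 3 - t \frac{1}{2 t} = 3 - \frac{1}{2} = \frac{5}{2}$)
$K{\left(Q \right)} = 138 + Q^{2} - 20 Q$
$K{\left(d{\left(\frac{1}{y{\left(-5,-4 \right)} - 8} \right)} \right)} - 23072 = \left(138 + \left(\frac{5}{2}\right)^{2} - 50\right) - 23072 = \left(138 + \frac{25}{4} - 50\right) - 23072 = \frac{377}{4} - 23072 = - \frac{91911}{4}$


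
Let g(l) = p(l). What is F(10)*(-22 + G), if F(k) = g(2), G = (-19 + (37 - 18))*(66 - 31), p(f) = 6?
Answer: -132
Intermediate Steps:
g(l) = 6
G = 0 (G = (-19 + 19)*35 = 0*35 = 0)
F(k) = 6
F(10)*(-22 + G) = 6*(-22 + 0) = 6*(-22) = -132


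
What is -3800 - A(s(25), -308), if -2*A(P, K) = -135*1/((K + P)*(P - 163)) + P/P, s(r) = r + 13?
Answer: -1899751/500 ≈ -3799.5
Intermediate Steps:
s(r) = 13 + r
A(P, K) = -½ + 135/(2*(-163 + P)*(K + P)) (A(P, K) = -(-135*1/((K + P)*(P - 163)) + P/P)/2 = -(-135*1/((-163 + P)*(K + P)) + 1)/2 = -(-135/((-163 + P)*(K + P)) + 1)/2 = -(1 - 135/((-163 + P)*(K + P)))/2 = -½ + 135/(2*(-163 + P)*(K + P)))
-3800 - A(s(25), -308) = -3800 - (135 - (13 + 25)² + 163*(-308) + 163*(13 + 25) - 1*(-308)*(13 + 25))/(2*((13 + 25)² - 163*(-308) - 163*(13 + 25) - 308*(13 + 25))) = -3800 - (135 - 1*38² - 50204 + 163*38 - 1*(-308)*38)/(2*(38² + 50204 - 163*38 - 308*38)) = -3800 - (135 - 1*1444 - 50204 + 6194 + 11704)/(2*(1444 + 50204 - 6194 - 11704)) = -3800 - (135 - 1444 - 50204 + 6194 + 11704)/(2*33750) = -3800 - (-33615)/(2*33750) = -3800 - 1*(-249/500) = -3800 + 249/500 = -1899751/500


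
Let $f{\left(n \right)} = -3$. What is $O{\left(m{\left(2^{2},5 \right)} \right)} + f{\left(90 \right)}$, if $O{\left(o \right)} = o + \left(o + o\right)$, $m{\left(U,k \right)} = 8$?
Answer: $21$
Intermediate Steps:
$O{\left(o \right)} = 3 o$ ($O{\left(o \right)} = o + 2 o = 3 o$)
$O{\left(m{\left(2^{2},5 \right)} \right)} + f{\left(90 \right)} = 3 \cdot 8 - 3 = 24 - 3 = 21$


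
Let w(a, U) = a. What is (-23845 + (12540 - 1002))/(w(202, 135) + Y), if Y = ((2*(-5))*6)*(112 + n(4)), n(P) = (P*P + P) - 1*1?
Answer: 12307/7658 ≈ 1.6071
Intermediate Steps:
n(P) = -1 + P + P**2 (n(P) = (P**2 + P) - 1 = (P + P**2) - 1 = -1 + P + P**2)
Y = -7860 (Y = ((2*(-5))*6)*(112 + (-1 + 4 + 4**2)) = (-10*6)*(112 + (-1 + 4 + 16)) = -60*(112 + 19) = -60*131 = -7860)
(-23845 + (12540 - 1002))/(w(202, 135) + Y) = (-23845 + (12540 - 1002))/(202 - 7860) = (-23845 + 11538)/(-7658) = -12307*(-1/7658) = 12307/7658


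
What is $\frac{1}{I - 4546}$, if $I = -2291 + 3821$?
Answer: $- \frac{1}{3016} \approx -0.00033156$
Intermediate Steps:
$I = 1530$
$\frac{1}{I - 4546} = \frac{1}{1530 - 4546} = \frac{1}{-3016} = - \frac{1}{3016}$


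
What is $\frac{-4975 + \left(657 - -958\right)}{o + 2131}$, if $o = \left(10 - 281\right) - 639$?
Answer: $- \frac{1120}{407} \approx -2.7518$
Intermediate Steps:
$o = -910$ ($o = -271 - 639 = -910$)
$\frac{-4975 + \left(657 - -958\right)}{o + 2131} = \frac{-4975 + \left(657 - -958\right)}{-910 + 2131} = \frac{-4975 + \left(657 + 958\right)}{1221} = \left(-4975 + 1615\right) \frac{1}{1221} = \left(-3360\right) \frac{1}{1221} = - \frac{1120}{407}$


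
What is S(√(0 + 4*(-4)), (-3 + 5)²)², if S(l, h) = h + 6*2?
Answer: 256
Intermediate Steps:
S(l, h) = 12 + h (S(l, h) = h + 12 = 12 + h)
S(√(0 + 4*(-4)), (-3 + 5)²)² = (12 + (-3 + 5)²)² = (12 + 2²)² = (12 + 4)² = 16² = 256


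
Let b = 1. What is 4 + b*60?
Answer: 64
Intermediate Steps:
4 + b*60 = 4 + 1*60 = 4 + 60 = 64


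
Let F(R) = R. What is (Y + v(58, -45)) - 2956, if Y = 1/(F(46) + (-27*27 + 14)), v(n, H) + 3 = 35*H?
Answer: -3033247/669 ≈ -4534.0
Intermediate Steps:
v(n, H) = -3 + 35*H
Y = -1/669 (Y = 1/(46 + (-27*27 + 14)) = 1/(46 + (-729 + 14)) = 1/(46 - 715) = 1/(-669) = -1/669 ≈ -0.0014948)
(Y + v(58, -45)) - 2956 = (-1/669 + (-3 + 35*(-45))) - 2956 = (-1/669 + (-3 - 1575)) - 2956 = (-1/669 - 1578) - 2956 = -1055683/669 - 2956 = -3033247/669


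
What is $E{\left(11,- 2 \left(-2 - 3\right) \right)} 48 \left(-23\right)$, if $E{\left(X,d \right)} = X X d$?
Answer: $-1335840$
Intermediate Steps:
$E{\left(X,d \right)} = d X^{2}$ ($E{\left(X,d \right)} = X^{2} d = d X^{2}$)
$E{\left(11,- 2 \left(-2 - 3\right) \right)} 48 \left(-23\right) = - 2 \left(-2 - 3\right) 11^{2} \cdot 48 \left(-23\right) = \left(-2\right) \left(-5\right) 121 \cdot 48 \left(-23\right) = 10 \cdot 121 \cdot 48 \left(-23\right) = 1210 \cdot 48 \left(-23\right) = 58080 \left(-23\right) = -1335840$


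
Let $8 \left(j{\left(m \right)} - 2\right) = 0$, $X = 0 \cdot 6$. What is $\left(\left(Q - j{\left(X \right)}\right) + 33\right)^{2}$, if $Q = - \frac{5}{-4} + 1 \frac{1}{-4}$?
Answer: $1024$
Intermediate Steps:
$Q = 1$ ($Q = \left(-5\right) \left(- \frac{1}{4}\right) + 1 \left(- \frac{1}{4}\right) = \frac{5}{4} - \frac{1}{4} = 1$)
$X = 0$
$j{\left(m \right)} = 2$ ($j{\left(m \right)} = 2 + \frac{1}{8} \cdot 0 = 2 + 0 = 2$)
$\left(\left(Q - j{\left(X \right)}\right) + 33\right)^{2} = \left(\left(1 - 2\right) + 33\right)^{2} = \left(-1 + 33\right)^{2} = 32^{2} = 1024$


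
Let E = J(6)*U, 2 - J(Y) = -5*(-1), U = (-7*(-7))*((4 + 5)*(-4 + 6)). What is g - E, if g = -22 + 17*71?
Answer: 3831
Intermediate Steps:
U = 882 (U = 49*(9*2) = 49*18 = 882)
J(Y) = -3 (J(Y) = 2 - (-5)*(-1) = 2 - 1*5 = 2 - 5 = -3)
E = -2646 (E = -3*882 = -2646)
g = 1185 (g = -22 + 1207 = 1185)
g - E = 1185 - 1*(-2646) = 1185 + 2646 = 3831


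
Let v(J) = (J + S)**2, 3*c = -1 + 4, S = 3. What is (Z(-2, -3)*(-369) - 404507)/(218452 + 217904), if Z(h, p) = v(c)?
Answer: -410411/436356 ≈ -0.94054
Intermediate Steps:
c = 1 (c = (-1 + 4)/3 = (1/3)*3 = 1)
v(J) = (3 + J)**2 (v(J) = (J + 3)**2 = (3 + J)**2)
Z(h, p) = 16 (Z(h, p) = (3 + 1)**2 = 4**2 = 16)
(Z(-2, -3)*(-369) - 404507)/(218452 + 217904) = (16*(-369) - 404507)/(218452 + 217904) = (-5904 - 404507)/436356 = -410411*1/436356 = -410411/436356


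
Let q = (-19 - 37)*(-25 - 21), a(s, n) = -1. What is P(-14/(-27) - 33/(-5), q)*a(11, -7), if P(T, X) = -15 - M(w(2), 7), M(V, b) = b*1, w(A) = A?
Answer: 22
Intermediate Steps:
M(V, b) = b
q = 2576 (q = -56*(-46) = 2576)
P(T, X) = -22 (P(T, X) = -15 - 1*7 = -15 - 7 = -22)
P(-14/(-27) - 33/(-5), q)*a(11, -7) = -22*(-1) = 22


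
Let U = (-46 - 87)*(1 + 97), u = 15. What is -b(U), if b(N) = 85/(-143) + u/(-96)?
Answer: 3435/4576 ≈ 0.75066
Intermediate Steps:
U = -13034 (U = -133*98 = -13034)
b(N) = -3435/4576 (b(N) = 85/(-143) + 15/(-96) = 85*(-1/143) + 15*(-1/96) = -85/143 - 5/32 = -3435/4576)
-b(U) = -1*(-3435/4576) = 3435/4576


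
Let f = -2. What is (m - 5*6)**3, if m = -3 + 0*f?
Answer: -35937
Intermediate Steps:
m = -3 (m = -3 + 0*(-2) = -3 + 0 = -3)
(m - 5*6)**3 = (-3 - 5*6)**3 = (-3 - 30)**3 = (-33)**3 = -35937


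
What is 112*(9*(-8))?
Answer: -8064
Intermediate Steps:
112*(9*(-8)) = 112*(-72) = -8064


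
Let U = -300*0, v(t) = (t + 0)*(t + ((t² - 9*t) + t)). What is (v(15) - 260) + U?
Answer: 1540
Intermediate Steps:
v(t) = t*(t² - 7*t) (v(t) = t*(t + (t² - 8*t)) = t*(t² - 7*t))
U = 0 (U = -50*0 = 0)
(v(15) - 260) + U = (15²*(-7 + 15) - 260) + 0 = (225*8 - 260) + 0 = (1800 - 260) + 0 = 1540 + 0 = 1540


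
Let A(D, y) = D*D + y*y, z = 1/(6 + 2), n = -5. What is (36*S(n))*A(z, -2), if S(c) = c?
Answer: -11565/16 ≈ -722.81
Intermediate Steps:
z = ⅛ (z = 1/8 = ⅛ ≈ 0.12500)
A(D, y) = D² + y²
(36*S(n))*A(z, -2) = (36*(-5))*((⅛)² + (-2)²) = -180*(1/64 + 4) = -180*257/64 = -11565/16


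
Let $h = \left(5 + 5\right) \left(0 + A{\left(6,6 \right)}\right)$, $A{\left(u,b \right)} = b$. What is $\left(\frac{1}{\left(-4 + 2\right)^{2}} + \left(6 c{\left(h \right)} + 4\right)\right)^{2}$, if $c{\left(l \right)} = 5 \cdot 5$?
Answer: $\frac{380689}{16} \approx 23793.0$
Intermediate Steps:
$h = 60$ ($h = \left(5 + 5\right) \left(0 + 6\right) = 10 \cdot 6 = 60$)
$c{\left(l \right)} = 25$
$\left(\frac{1}{\left(-4 + 2\right)^{2}} + \left(6 c{\left(h \right)} + 4\right)\right)^{2} = \left(\frac{1}{\left(-4 + 2\right)^{2}} + \left(6 \cdot 25 + 4\right)\right)^{2} = \left(\frac{1}{\left(-2\right)^{2}} + \left(150 + 4\right)\right)^{2} = \left(\frac{1}{4} + 154\right)^{2} = \left(\frac{617}{4}\right)^{2} = \frac{380689}{16}$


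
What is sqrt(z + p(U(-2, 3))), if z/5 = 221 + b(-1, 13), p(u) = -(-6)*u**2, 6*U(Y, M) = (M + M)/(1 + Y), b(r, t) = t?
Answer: 14*sqrt(6) ≈ 34.293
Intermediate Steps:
U(Y, M) = M/(3*(1 + Y)) (U(Y, M) = ((M + M)/(1 + Y))/6 = ((2*M)/(1 + Y))/6 = (2*M/(1 + Y))/6 = M/(3*(1 + Y)))
p(u) = 6*u**2
z = 1170 (z = 5*(221 + 13) = 5*234 = 1170)
sqrt(z + p(U(-2, 3))) = sqrt(1170 + 6*((1/3)*3/(1 - 2))**2) = sqrt(1170 + 6*((1/3)*3/(-1))**2) = sqrt(1170 + 6*((1/3)*3*(-1))**2) = sqrt(1170 + 6*(-1)**2) = sqrt(1170 + 6*1) = sqrt(1170 + 6) = sqrt(1176) = 14*sqrt(6)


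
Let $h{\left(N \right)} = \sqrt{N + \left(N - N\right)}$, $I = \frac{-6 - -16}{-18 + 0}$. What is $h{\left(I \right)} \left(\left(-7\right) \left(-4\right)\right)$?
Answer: $\frac{28 i \sqrt{5}}{3} \approx 20.87 i$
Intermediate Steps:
$I = - \frac{5}{9}$ ($I = \frac{-6 + 16}{-18} = 10 \left(- \frac{1}{18}\right) = - \frac{5}{9} \approx -0.55556$)
$h{\left(N \right)} = \sqrt{N}$ ($h{\left(N \right)} = \sqrt{N + 0} = \sqrt{N}$)
$h{\left(I \right)} \left(\left(-7\right) \left(-4\right)\right) = \sqrt{- \frac{5}{9}} \left(\left(-7\right) \left(-4\right)\right) = \frac{i \sqrt{5}}{3} \cdot 28 = \frac{28 i \sqrt{5}}{3}$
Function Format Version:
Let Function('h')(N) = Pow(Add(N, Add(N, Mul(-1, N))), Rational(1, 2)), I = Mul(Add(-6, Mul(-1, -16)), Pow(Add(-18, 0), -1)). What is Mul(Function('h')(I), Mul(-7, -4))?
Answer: Mul(Rational(28, 3), I, Pow(5, Rational(1, 2))) ≈ Mul(20.870, I)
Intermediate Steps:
I = Rational(-5, 9) (I = Mul(Add(-6, 16), Pow(-18, -1)) = Mul(10, Rational(-1, 18)) = Rational(-5, 9) ≈ -0.55556)
Function('h')(N) = Pow(N, Rational(1, 2)) (Function('h')(N) = Pow(Add(N, 0), Rational(1, 2)) = Pow(N, Rational(1, 2)))
Mul(Function('h')(I), Mul(-7, -4)) = Mul(Pow(Rational(-5, 9), Rational(1, 2)), Mul(-7, -4)) = Mul(Mul(Rational(1, 3), I, Pow(5, Rational(1, 2))), 28) = Mul(Rational(28, 3), I, Pow(5, Rational(1, 2)))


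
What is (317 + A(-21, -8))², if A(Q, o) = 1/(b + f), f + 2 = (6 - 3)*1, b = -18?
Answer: 29030544/289 ≈ 1.0045e+5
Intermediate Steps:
f = 1 (f = -2 + (6 - 3)*1 = -2 + 3*1 = -2 + 3 = 1)
A(Q, o) = -1/17 (A(Q, o) = 1/(-18 + 1) = 1/(-17) = -1/17)
(317 + A(-21, -8))² = (317 - 1/17)² = (5388/17)² = 29030544/289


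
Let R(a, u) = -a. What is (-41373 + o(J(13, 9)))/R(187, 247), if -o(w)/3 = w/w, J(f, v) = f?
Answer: 41376/187 ≈ 221.26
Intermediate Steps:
o(w) = -3 (o(w) = -3*w/w = -3*1 = -3)
(-41373 + o(J(13, 9)))/R(187, 247) = (-41373 - 3)/((-1*187)) = -41376/(-187) = -41376*(-1/187) = 41376/187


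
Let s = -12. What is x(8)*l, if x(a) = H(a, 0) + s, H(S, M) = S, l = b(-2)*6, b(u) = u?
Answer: 48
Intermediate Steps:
l = -12 (l = -2*6 = -12)
x(a) = -12 + a (x(a) = a - 12 = -12 + a)
x(8)*l = (-12 + 8)*(-12) = -4*(-12) = 48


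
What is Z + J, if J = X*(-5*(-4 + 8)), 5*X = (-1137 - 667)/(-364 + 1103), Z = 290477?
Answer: 214669719/739 ≈ 2.9049e+5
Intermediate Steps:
X = -1804/3695 (X = ((-1137 - 667)/(-364 + 1103))/5 = (-1804/739)/5 = (-1804*1/739)/5 = (⅕)*(-1804/739) = -1804/3695 ≈ -0.48823)
J = 7216/739 (J = -(-1804)*(-4 + 8)/739 = -(-1804)*4/739 = -1804/3695*(-20) = 7216/739 ≈ 9.7645)
Z + J = 290477 + 7216/739 = 214669719/739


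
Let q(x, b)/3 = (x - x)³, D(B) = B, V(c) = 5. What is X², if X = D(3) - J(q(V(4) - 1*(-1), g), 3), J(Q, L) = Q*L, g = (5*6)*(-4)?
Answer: 9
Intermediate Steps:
g = -120 (g = 30*(-4) = -120)
q(x, b) = 0 (q(x, b) = 3*(x - x)³ = 3*0³ = 3*0 = 0)
J(Q, L) = L*Q
X = 3 (X = 3 - 3*0 = 3 - 1*0 = 3 + 0 = 3)
X² = 3² = 9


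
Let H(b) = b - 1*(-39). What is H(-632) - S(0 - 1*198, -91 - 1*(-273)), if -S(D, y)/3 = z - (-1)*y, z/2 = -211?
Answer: -1313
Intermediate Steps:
z = -422 (z = 2*(-211) = -422)
S(D, y) = 1266 - 3*y (S(D, y) = -3*(-422 - (-1)*y) = -3*(-422 + y) = 1266 - 3*y)
H(b) = 39 + b (H(b) = b + 39 = 39 + b)
H(-632) - S(0 - 1*198, -91 - 1*(-273)) = (39 - 632) - (1266 - 3*(-91 - 1*(-273))) = -593 - (1266 - 3*(-91 + 273)) = -593 - (1266 - 3*182) = -593 - (1266 - 546) = -593 - 1*720 = -593 - 720 = -1313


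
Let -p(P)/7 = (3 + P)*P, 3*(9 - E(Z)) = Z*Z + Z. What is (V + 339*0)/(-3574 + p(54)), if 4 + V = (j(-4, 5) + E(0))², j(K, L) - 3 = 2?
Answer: -6/785 ≈ -0.0076433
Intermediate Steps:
j(K, L) = 5 (j(K, L) = 3 + 2 = 5)
E(Z) = 9 - Z/3 - Z²/3 (E(Z) = 9 - (Z*Z + Z)/3 = 9 - (Z² + Z)/3 = 9 - (Z + Z²)/3 = 9 + (-Z/3 - Z²/3) = 9 - Z/3 - Z²/3)
V = 192 (V = -4 + (5 + (9 - ⅓*0 - ⅓*0²))² = -4 + (5 + (9 + 0 - ⅓*0))² = -4 + (5 + (9 + 0 + 0))² = -4 + (5 + 9)² = -4 + 14² = -4 + 196 = 192)
p(P) = -7*P*(3 + P) (p(P) = -7*(3 + P)*P = -7*P*(3 + P))
(V + 339*0)/(-3574 + p(54)) = (192 + 339*0)/(-3574 - 7*54*(3 + 54)) = (192 + 0)/(-3574 - 7*54*57) = 192/(-3574 - 21546) = 192/(-25120) = 192*(-1/25120) = -6/785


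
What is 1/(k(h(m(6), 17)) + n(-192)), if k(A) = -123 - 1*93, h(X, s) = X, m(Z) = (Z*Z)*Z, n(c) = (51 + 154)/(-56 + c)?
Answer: -248/53773 ≈ -0.0046120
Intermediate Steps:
n(c) = 205/(-56 + c)
m(Z) = Z**3 (m(Z) = Z**2*Z = Z**3)
k(A) = -216 (k(A) = -123 - 93 = -216)
1/(k(h(m(6), 17)) + n(-192)) = 1/(-216 + 205/(-56 - 192)) = 1/(-216 + 205/(-248)) = 1/(-216 + 205*(-1/248)) = 1/(-216 - 205/248) = 1/(-53773/248) = -248/53773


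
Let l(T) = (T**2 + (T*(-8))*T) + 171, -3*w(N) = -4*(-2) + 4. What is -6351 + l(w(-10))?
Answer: -6292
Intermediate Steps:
w(N) = -4 (w(N) = -(-4*(-2) + 4)/3 = -(8 + 4)/3 = -1/3*12 = -4)
l(T) = 171 - 7*T**2 (l(T) = (T**2 + (-8*T)*T) + 171 = (T**2 - 8*T**2) + 171 = -7*T**2 + 171 = 171 - 7*T**2)
-6351 + l(w(-10)) = -6351 + (171 - 7*(-4)**2) = -6351 + (171 - 7*16) = -6351 + (171 - 112) = -6351 + 59 = -6292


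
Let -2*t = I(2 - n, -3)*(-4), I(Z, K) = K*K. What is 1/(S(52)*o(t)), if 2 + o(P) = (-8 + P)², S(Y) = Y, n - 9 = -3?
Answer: 1/5096 ≈ 0.00019623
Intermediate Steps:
n = 6 (n = 9 - 3 = 6)
I(Z, K) = K²
t = 18 (t = -(-3)²*(-4)/2 = -9*(-4)/2 = -½*(-36) = 18)
o(P) = -2 + (-8 + P)²
1/(S(52)*o(t)) = 1/(52*(-2 + (-8 + 18)²)) = 1/(52*(-2 + 10²)) = 1/(52*(-2 + 100)) = (1/52)/98 = (1/52)*(1/98) = 1/5096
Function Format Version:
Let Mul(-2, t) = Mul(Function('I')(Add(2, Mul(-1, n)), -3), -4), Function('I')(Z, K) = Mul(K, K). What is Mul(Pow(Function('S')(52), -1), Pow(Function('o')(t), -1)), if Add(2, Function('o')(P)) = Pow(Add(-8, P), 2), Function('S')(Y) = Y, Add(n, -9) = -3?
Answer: Rational(1, 5096) ≈ 0.00019623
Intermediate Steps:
n = 6 (n = Add(9, -3) = 6)
Function('I')(Z, K) = Pow(K, 2)
t = 18 (t = Mul(Rational(-1, 2), Mul(Pow(-3, 2), -4)) = Mul(Rational(-1, 2), Mul(9, -4)) = Mul(Rational(-1, 2), -36) = 18)
Function('o')(P) = Add(-2, Pow(Add(-8, P), 2))
Mul(Pow(Function('S')(52), -1), Pow(Function('o')(t), -1)) = Mul(Pow(52, -1), Pow(Add(-2, Pow(Add(-8, 18), 2)), -1)) = Mul(Rational(1, 52), Pow(Add(-2, Pow(10, 2)), -1)) = Mul(Rational(1, 52), Pow(Add(-2, 100), -1)) = Mul(Rational(1, 52), Pow(98, -1)) = Mul(Rational(1, 52), Rational(1, 98)) = Rational(1, 5096)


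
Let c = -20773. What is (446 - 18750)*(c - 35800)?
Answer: 1035512192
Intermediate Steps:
(446 - 18750)*(c - 35800) = (446 - 18750)*(-20773 - 35800) = -18304*(-56573) = 1035512192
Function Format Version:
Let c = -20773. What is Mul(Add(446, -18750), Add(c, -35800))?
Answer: 1035512192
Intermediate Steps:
Mul(Add(446, -18750), Add(c, -35800)) = Mul(Add(446, -18750), Add(-20773, -35800)) = Mul(-18304, -56573) = 1035512192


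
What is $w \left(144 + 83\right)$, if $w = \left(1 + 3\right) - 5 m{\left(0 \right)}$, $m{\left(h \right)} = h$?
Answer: $908$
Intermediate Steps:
$w = 4$ ($w = \left(1 + 3\right) - 0 = 4 + 0 = 4$)
$w \left(144 + 83\right) = 4 \left(144 + 83\right) = 4 \cdot 227 = 908$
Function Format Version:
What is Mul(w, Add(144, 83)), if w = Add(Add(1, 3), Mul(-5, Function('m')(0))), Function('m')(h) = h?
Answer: 908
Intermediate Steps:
w = 4 (w = Add(Add(1, 3), Mul(-5, 0)) = Add(4, 0) = 4)
Mul(w, Add(144, 83)) = Mul(4, Add(144, 83)) = Mul(4, 227) = 908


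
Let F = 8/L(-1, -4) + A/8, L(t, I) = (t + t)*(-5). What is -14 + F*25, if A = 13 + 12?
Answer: 673/8 ≈ 84.125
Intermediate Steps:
L(t, I) = -10*t (L(t, I) = (2*t)*(-5) = -10*t)
A = 25
F = 157/40 (F = 8/((-10*(-1))) + 25/8 = 8/10 + 25*(⅛) = 8*(⅒) + 25/8 = ⅘ + 25/8 = 157/40 ≈ 3.9250)
-14 + F*25 = -14 + (157/40)*25 = -14 + 785/8 = 673/8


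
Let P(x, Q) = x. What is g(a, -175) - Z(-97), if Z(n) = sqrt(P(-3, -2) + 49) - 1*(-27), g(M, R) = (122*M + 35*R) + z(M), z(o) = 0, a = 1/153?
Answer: -941134/153 - sqrt(46) ≈ -6158.0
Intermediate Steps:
a = 1/153 ≈ 0.0065359
g(M, R) = 35*R + 122*M (g(M, R) = (122*M + 35*R) + 0 = (35*R + 122*M) + 0 = 35*R + 122*M)
Z(n) = 27 + sqrt(46) (Z(n) = sqrt(-3 + 49) - 1*(-27) = sqrt(46) + 27 = 27 + sqrt(46))
g(a, -175) - Z(-97) = (35*(-175) + 122*(1/153)) - (27 + sqrt(46)) = (-6125 + 122/153) + (-27 - sqrt(46)) = -937003/153 + (-27 - sqrt(46)) = -941134/153 - sqrt(46)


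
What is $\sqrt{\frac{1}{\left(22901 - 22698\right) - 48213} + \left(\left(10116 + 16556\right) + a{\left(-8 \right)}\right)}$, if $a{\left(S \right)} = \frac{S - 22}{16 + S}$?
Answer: $\frac{\sqrt{61469252138815}}{48010} \approx 163.3$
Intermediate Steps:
$a{\left(S \right)} = \frac{-22 + S}{16 + S}$
$\sqrt{\frac{1}{\left(22901 - 22698\right) - 48213} + \left(\left(10116 + 16556\right) + a{\left(-8 \right)}\right)} = \sqrt{\frac{1}{\left(22901 - 22698\right) - 48213} + \left(\left(10116 + 16556\right) + \frac{-22 - 8}{16 - 8}\right)} = \sqrt{\frac{1}{203 - 48213} + \left(26672 + \frac{1}{8} \left(-30\right)\right)} = \sqrt{\frac{1}{-48010} + \left(26672 + \frac{1}{8} \left(-30\right)\right)} = \sqrt{- \frac{1}{48010} + \left(26672 - \frac{15}{4}\right)} = \sqrt{- \frac{1}{48010} + \frac{106673}{4}} = \sqrt{\frac{2560685363}{96020}} = \frac{\sqrt{61469252138815}}{48010}$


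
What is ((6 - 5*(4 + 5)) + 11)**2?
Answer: 784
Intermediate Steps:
((6 - 5*(4 + 5)) + 11)**2 = ((6 - 5*9) + 11)**2 = ((6 - 45) + 11)**2 = (-39 + 11)**2 = (-28)**2 = 784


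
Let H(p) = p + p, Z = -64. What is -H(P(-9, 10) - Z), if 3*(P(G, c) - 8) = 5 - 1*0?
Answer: -442/3 ≈ -147.33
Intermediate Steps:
P(G, c) = 29/3 (P(G, c) = 8 + (5 - 1*0)/3 = 8 + (5 + 0)/3 = 8 + (⅓)*5 = 8 + 5/3 = 29/3)
H(p) = 2*p
-H(P(-9, 10) - Z) = -2*(29/3 - 1*(-64)) = -2*(29/3 + 64) = -2*221/3 = -1*442/3 = -442/3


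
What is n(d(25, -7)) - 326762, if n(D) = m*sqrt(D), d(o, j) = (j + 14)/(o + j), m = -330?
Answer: -326762 - 55*sqrt(14) ≈ -3.2697e+5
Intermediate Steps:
d(o, j) = (14 + j)/(j + o)
n(D) = -330*sqrt(D)
n(d(25, -7)) - 326762 = -330*sqrt(14 - 7)/sqrt(-7 + 25) - 326762 = -330*sqrt(14)/6 - 326762 = -55*sqrt(14) - 326762 = -326762 - 55*sqrt(14)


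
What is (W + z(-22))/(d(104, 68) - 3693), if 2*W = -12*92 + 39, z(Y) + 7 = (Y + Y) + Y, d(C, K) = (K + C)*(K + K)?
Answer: -1211/39398 ≈ -0.030738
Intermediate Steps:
d(C, K) = 2*K*(C + K) (d(C, K) = (C + K)*(2*K) = 2*K*(C + K))
z(Y) = -7 + 3*Y (z(Y) = -7 + ((Y + Y) + Y) = -7 + (2*Y + Y) = -7 + 3*Y)
W = -1065/2 (W = (-12*92 + 39)/2 = (-1104 + 39)/2 = (1/2)*(-1065) = -1065/2 ≈ -532.50)
(W + z(-22))/(d(104, 68) - 3693) = (-1065/2 + (-7 + 3*(-22)))/(2*68*(104 + 68) - 3693) = (-1065/2 + (-7 - 66))/(2*68*172 - 3693) = (-1065/2 - 73)/(23392 - 3693) = -1211/2/19699 = -1211/2*1/19699 = -1211/39398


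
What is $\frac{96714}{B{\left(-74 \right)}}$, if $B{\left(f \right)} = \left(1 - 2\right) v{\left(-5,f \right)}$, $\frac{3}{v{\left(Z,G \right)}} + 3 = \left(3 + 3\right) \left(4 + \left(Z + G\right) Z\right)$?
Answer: $-77081058$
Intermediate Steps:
$v{\left(Z,G \right)} = \frac{3}{21 + 6 Z \left(G + Z\right)}$ ($v{\left(Z,G \right)} = \frac{3}{-3 + \left(3 + 3\right) \left(4 + \left(Z + G\right) Z\right)} = \frac{3}{-3 + 6 \left(4 + \left(G + Z\right) Z\right)} = \frac{3}{-3 + 6 \left(4 + Z \left(G + Z\right)\right)} = \frac{3}{-3 + \left(24 + 6 Z \left(G + Z\right)\right)} = \frac{3}{21 + 6 Z \left(G + Z\right)}$)
$B{\left(f \right)} = - \frac{1}{57 - 10 f}$ ($B{\left(f \right)} = \frac{1 - 2}{7 + 2 \left(-5\right)^{2} + 2 f \left(-5\right)} = - \frac{1}{7 + 2 \cdot 25 - 10 f} = - \frac{1}{7 + 50 - 10 f} = - \frac{1}{57 - 10 f}$)
$\frac{96714}{B{\left(-74 \right)}} = \frac{96714}{\frac{1}{-57 + 10 \left(-74\right)}} = \frac{96714}{\frac{1}{-57 - 740}} = \frac{96714}{\frac{1}{-797}} = \frac{96714}{- \frac{1}{797}} = 96714 \left(-797\right) = -77081058$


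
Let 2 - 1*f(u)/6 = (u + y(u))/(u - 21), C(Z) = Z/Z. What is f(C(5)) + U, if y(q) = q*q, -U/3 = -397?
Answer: 6018/5 ≈ 1203.6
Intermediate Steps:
U = 1191 (U = -3*(-397) = 1191)
C(Z) = 1
y(q) = q²
f(u) = 12 - 6*(u + u²)/(-21 + u) (f(u) = 12 - 6*(u + u²)/(u - 21) = 12 - 6*(u + u²)/(-21 + u))
f(C(5)) + U = 6*(-42 + 1 - 1*1²)/(-21 + 1) + 1191 = 6*(-42 + 1 - 1*1)/(-20) + 1191 = 6*(-1/20)*(-42 + 1 - 1) + 1191 = 6*(-1/20)*(-42) + 1191 = 63/5 + 1191 = 6018/5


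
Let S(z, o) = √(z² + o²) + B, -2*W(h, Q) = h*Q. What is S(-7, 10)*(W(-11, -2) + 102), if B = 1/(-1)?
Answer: -91 + 91*√149 ≈ 1019.8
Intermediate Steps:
B = -1
W(h, Q) = -Q*h/2 (W(h, Q) = -h*Q/2 = -Q*h/2)
S(z, o) = -1 + √(o² + z²) (S(z, o) = √(z² + o²) - 1 = √(o² + z²) - 1 = -1 + √(o² + z²))
S(-7, 10)*(W(-11, -2) + 102) = (-1 + √(10² + (-7)²))*(-½*(-2)*(-11) + 102) = (-1 + √(100 + 49))*(-11 + 102) = (-1 + √149)*91 = -91 + 91*√149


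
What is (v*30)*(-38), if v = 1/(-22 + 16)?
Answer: 190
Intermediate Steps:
v = -1/6 (v = 1/(-6) = -1/6 ≈ -0.16667)
(v*30)*(-38) = -1/6*30*(-38) = -5*(-38) = 190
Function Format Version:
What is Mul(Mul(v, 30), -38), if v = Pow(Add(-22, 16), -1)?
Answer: 190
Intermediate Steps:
v = Rational(-1, 6) (v = Pow(-6, -1) = Rational(-1, 6) ≈ -0.16667)
Mul(Mul(v, 30), -38) = Mul(Mul(Rational(-1, 6), 30), -38) = Mul(-5, -38) = 190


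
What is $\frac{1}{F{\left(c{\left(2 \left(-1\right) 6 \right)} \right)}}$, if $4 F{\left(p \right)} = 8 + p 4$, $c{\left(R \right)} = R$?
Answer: $- \frac{1}{10} \approx -0.1$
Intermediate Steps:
$F{\left(p \right)} = 2 + p$ ($F{\left(p \right)} = \frac{8 + p 4}{4} = \frac{8 + 4 p}{4} = 2 + p$)
$\frac{1}{F{\left(c{\left(2 \left(-1\right) 6 \right)} \right)}} = \frac{1}{2 + 2 \left(-1\right) 6} = \frac{1}{2 - 12} = \frac{1}{-10} = - \frac{1}{10}$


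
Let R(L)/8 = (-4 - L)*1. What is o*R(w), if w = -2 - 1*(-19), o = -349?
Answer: 58632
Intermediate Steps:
w = 17 (w = -2 + 19 = 17)
R(L) = -32 - 8*L (R(L) = 8*((-4 - L)*1) = 8*(-4 - L) = -32 - 8*L)
o*R(w) = -349*(-32 - 8*17) = -349*(-32 - 136) = -349*(-168) = 58632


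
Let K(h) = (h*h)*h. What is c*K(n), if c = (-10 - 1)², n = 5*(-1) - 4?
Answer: -88209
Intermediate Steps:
n = -9 (n = -5 - 4 = -9)
c = 121 (c = (-11)² = 121)
K(h) = h³ (K(h) = h²*h = h³)
c*K(n) = 121*(-9)³ = 121*(-729) = -88209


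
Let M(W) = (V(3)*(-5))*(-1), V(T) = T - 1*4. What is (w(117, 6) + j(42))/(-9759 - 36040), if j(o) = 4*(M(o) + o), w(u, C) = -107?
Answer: -41/45799 ≈ -0.00089522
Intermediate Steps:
V(T) = -4 + T (V(T) = T - 4 = -4 + T)
M(W) = -5 (M(W) = ((-4 + 3)*(-5))*(-1) = -1*(-5)*(-1) = 5*(-1) = -5)
j(o) = -20 + 4*o (j(o) = 4*(-5 + o) = -20 + 4*o)
(w(117, 6) + j(42))/(-9759 - 36040) = (-107 + (-20 + 4*42))/(-9759 - 36040) = (-107 + (-20 + 168))/(-45799) = (-107 + 148)*(-1/45799) = 41*(-1/45799) = -41/45799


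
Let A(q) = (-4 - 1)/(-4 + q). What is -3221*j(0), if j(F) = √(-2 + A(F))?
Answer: -3221*I*√3/2 ≈ -2789.5*I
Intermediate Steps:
A(q) = -5/(-4 + q)
j(F) = √(-2 - 5/(-4 + F))
-3221*j(0) = -3221*√(3 - 2*0)*(I/2) = -3221*√(3 + 0)*(I/2) = -3221*I*√3/2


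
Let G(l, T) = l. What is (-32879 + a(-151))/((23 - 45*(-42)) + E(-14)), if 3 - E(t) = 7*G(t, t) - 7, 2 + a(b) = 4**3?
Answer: -32817/2021 ≈ -16.238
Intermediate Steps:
a(b) = 62 (a(b) = -2 + 4**3 = -2 + 64 = 62)
E(t) = 10 - 7*t (E(t) = 3 - (7*t - 7) = 3 - (-7 + 7*t) = 3 + (7 - 7*t) = 10 - 7*t)
(-32879 + a(-151))/((23 - 45*(-42)) + E(-14)) = (-32879 + 62)/((23 - 45*(-42)) + (10 - 7*(-14))) = -32817/((23 + 1890) + (10 + 98)) = -32817/(1913 + 108) = -32817/2021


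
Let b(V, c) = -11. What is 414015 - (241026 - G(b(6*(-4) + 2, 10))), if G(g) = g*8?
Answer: 172901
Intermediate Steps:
G(g) = 8*g
414015 - (241026 - G(b(6*(-4) + 2, 10))) = 414015 - (241026 - 8*(-11)) = 414015 - (241026 - 1*(-88)) = 414015 - (241026 + 88) = 414015 - 1*241114 = 414015 - 241114 = 172901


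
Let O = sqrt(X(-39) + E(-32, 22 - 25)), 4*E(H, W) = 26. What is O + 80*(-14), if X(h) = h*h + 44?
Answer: -1120 + sqrt(6286)/2 ≈ -1080.4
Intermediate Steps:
E(H, W) = 13/2 (E(H, W) = (1/4)*26 = 13/2)
X(h) = 44 + h**2 (X(h) = h**2 + 44 = 44 + h**2)
O = sqrt(6286)/2 (O = sqrt((44 + (-39)**2) + 13/2) = sqrt((44 + 1521) + 13/2) = sqrt(1565 + 13/2) = sqrt(3143/2) = sqrt(6286)/2 ≈ 39.642)
O + 80*(-14) = sqrt(6286)/2 + 80*(-14) = sqrt(6286)/2 - 1120 = -1120 + sqrt(6286)/2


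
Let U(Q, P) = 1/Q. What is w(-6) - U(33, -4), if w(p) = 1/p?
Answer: -13/66 ≈ -0.19697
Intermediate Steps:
U(Q, P) = 1/Q
w(-6) - U(33, -4) = 1/(-6) - 1/33 = -⅙ - 1*1/33 = -⅙ - 1/33 = -13/66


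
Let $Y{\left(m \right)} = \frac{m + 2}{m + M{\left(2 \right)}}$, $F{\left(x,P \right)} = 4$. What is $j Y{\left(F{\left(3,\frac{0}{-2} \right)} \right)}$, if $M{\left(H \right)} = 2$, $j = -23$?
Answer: $-23$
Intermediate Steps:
$Y{\left(m \right)} = 1$ ($Y{\left(m \right)} = \frac{m + 2}{m + 2} = \frac{2 + m}{2 + m} = 1$)
$j Y{\left(F{\left(3,\frac{0}{-2} \right)} \right)} = \left(-23\right) 1 = -23$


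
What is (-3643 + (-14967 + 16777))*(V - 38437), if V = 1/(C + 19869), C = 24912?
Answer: 1051682097856/14927 ≈ 7.0455e+7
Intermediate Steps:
V = 1/44781 (V = 1/(24912 + 19869) = 1/44781 ≈ 2.2331e-5)
(-3643 + (-14967 + 16777))*(V - 38437) = (-3643 + (-14967 + 16777))*(1/44781 - 38437) = (-3643 + 1810)*(-1721247296/44781) = -1833*(-1721247296/44781) = 1051682097856/14927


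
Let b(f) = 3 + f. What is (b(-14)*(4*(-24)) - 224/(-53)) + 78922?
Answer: 4239058/53 ≈ 79982.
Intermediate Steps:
(b(-14)*(4*(-24)) - 224/(-53)) + 78922 = ((3 - 14)*(4*(-24)) - 224/(-53)) + 78922 = (-11*(-96) - 224*(-1/53)) + 78922 = (1056 + 224/53) + 78922 = 56192/53 + 78922 = 4239058/53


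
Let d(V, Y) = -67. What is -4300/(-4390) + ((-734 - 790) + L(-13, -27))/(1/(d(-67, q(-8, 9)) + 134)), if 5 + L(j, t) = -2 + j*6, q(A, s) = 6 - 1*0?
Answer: -47325087/439 ≈ -1.0780e+5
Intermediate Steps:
q(A, s) = 6 (q(A, s) = 6 + 0 = 6)
L(j, t) = -7 + 6*j (L(j, t) = -5 + (-2 + j*6) = -5 + (-2 + 6*j) = -7 + 6*j)
-4300/(-4390) + ((-734 - 790) + L(-13, -27))/(1/(d(-67, q(-8, 9)) + 134)) = -4300/(-4390) + ((-734 - 790) + (-7 + 6*(-13)))/(1/(-67 + 134)) = -4300*(-1/4390) + (-1524 + (-7 - 78))/(1/67) = 430/439 + (-1524 - 85)/(1/67) = 430/439 - 1609*67 = 430/439 - 107803 = -47325087/439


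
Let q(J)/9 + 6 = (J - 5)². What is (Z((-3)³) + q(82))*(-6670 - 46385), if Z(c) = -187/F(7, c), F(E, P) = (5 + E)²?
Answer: -45250143795/16 ≈ -2.8281e+9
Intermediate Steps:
q(J) = -54 + 9*(-5 + J)² (q(J) = -54 + 9*(J - 5)² = -54 + 9*(-5 + J)²)
Z(c) = -187/144 (Z(c) = -187/(5 + 7)² = -187/(12²) = -187/144)
(Z((-3)³) + q(82))*(-6670 - 46385) = (-187/144 + (-54 + 9*(-5 + 82)²))*(-6670 - 46385) = (-187/144 + (-54 + 9*77²))*(-53055) = (-187/144 + (-54 + 9*5929))*(-53055) = (-187/144 + (-54 + 53361))*(-53055) = (-187/144 + 53307)*(-53055) = (7676021/144)*(-53055) = -45250143795/16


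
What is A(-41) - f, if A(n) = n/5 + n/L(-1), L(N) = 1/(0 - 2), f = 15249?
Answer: -75876/5 ≈ -15175.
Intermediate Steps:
L(N) = -½ (L(N) = 1/(-2) = -½)
A(n) = -9*n/5 (A(n) = n/5 + n/(-½) = n*(⅕) + n*(-2) = n/5 - 2*n = -9*n/5)
A(-41) - f = -9/5*(-41) - 1*15249 = 369/5 - 15249 = -75876/5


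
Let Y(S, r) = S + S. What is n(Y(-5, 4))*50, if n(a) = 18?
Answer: 900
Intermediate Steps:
Y(S, r) = 2*S
n(Y(-5, 4))*50 = 18*50 = 900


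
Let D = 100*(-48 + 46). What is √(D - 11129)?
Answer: I*√11329 ≈ 106.44*I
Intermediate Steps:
D = -200 (D = 100*(-2) = -200)
√(D - 11129) = √(-200 - 11129) = √(-11329) = I*√11329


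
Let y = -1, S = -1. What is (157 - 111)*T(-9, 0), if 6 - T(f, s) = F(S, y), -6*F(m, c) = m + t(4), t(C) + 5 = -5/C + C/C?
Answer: 2737/12 ≈ 228.08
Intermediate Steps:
t(C) = -4 - 5/C (t(C) = -5 + (-5/C + C/C) = -5 + (-5/C + 1) = -5 + (1 - 5/C) = -4 - 5/C)
F(m, c) = 7/8 - m/6 (F(m, c) = -(m + (-4 - 5/4))/6 = -(m - 21/4)/6 = -(-21/4 + m)/6 = 7/8 - m/6)
T(f, s) = 119/24 (T(f, s) = 6 - (7/8 - 1/6*(-1)) = 6 - (7/8 + 1/6) = 6 - 1*25/24 = 6 - 25/24 = 119/24)
(157 - 111)*T(-9, 0) = (157 - 111)*(119/24) = 46*(119/24) = 2737/12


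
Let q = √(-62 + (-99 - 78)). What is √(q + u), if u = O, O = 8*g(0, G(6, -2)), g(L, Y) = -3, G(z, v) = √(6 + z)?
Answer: √(-24 + I*√239) ≈ 1.508 + 5.1258*I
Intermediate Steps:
O = -24 (O = 8*(-3) = -24)
u = -24
q = I*√239 (q = √(-62 - 177) = √(-239) = I*√239 ≈ 15.46*I)
√(q + u) = √(I*√239 - 24) = √(-24 + I*√239)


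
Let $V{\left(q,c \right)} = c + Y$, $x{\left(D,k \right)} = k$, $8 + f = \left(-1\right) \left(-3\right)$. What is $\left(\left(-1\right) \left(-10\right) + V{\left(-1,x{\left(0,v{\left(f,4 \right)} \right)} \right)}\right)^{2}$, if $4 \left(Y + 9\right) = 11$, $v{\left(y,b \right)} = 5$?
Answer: $\frac{1225}{16} \approx 76.563$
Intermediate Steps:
$f = -5$ ($f = -8 - -3 = -8 + 3 = -5$)
$Y = - \frac{25}{4}$ ($Y = -9 + \frac{1}{4} \cdot 11 = -9 + \frac{11}{4} = - \frac{25}{4} \approx -6.25$)
$V{\left(q,c \right)} = - \frac{25}{4} + c$ ($V{\left(q,c \right)} = c - \frac{25}{4} = - \frac{25}{4} + c$)
$\left(\left(-1\right) \left(-10\right) + V{\left(-1,x{\left(0,v{\left(f,4 \right)} \right)} \right)}\right)^{2} = \left(\left(-1\right) \left(-10\right) + \left(- \frac{25}{4} + 5\right)\right)^{2} = \left(10 - \frac{5}{4}\right)^{2} = \left(\frac{35}{4}\right)^{2} = \frac{1225}{16}$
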